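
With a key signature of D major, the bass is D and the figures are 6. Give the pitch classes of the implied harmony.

D, F#, B

The written figures 6 are shorthand for 6/3: the 3 is implied.
A third above D in this key is F#.
A sixth above D in this key is B.
Together with the bass D, this spells B minor in first inversion.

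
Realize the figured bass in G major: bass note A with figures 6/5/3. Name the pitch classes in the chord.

A, C, E, F#

A third above A in this key is C.
A fifth above A in this key is E.
A sixth above A in this key is F#.
Together with the bass A, this spells F# half-diminished seventh in first inversion.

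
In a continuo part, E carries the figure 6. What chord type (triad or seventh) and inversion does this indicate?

triad, first inversion

6 is shorthand for 6/3.
Intervals of 6/3 above the bass form a triad; the bass is the third, so this is first inversion.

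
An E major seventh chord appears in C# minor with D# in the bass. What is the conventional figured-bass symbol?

4/2

D# is the seventh of E major seventh, so the chord is in third inversion.
A seventh chord in third inversion is figured 6/4/2, conventionally abbreviated 4/2.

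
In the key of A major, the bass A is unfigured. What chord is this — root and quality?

An unfigured bass indicates a triad in root position.
In root position the bass is the root, so the root is A.
The chord tones are A, C#, E, giving A major.

A major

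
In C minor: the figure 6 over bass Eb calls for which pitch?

C

Counting 5 letter steps above Eb lands on C; in C minor, that letter is C.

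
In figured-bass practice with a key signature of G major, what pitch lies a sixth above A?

F#

Counting 5 letter steps above A lands on F; in G major, that letter is F#.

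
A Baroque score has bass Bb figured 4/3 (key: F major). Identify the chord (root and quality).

E half-diminished seventh

The figures 4/3 indicate a seventh chord in second inversion.
In second inversion the root lies a fourth above the bass: a fourth above Bb in F major is E.
The chord tones are Bb, D, E, G, giving E half-diminished seventh.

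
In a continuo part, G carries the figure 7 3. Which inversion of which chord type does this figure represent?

7 3 is shorthand for 7/5/3.
Intervals of 7/5/3 above the bass form a seventh chord; the bass is the root, so this is root position.

seventh chord, root position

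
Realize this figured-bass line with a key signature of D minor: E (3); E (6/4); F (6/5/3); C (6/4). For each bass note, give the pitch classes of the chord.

E, G, Bb | E, A, C | F, A, C, D | C, F, A

E (5/3): E, G, Bb.
E (6/4): E, A, C.
F (6/5/3): F, A, C, D.
C (6/4): C, F, A.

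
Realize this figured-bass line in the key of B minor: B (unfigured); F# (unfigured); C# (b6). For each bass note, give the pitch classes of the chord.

B, D, F# | F#, A, C# | C#, E, Ab

B (5/3): B, D, F#.
F# (5/3): F#, A, C#.
C# (b6/3): C#, E, Ab.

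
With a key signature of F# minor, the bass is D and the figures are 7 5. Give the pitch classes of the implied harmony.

D, F#, A, C#

The written figures 7 5 are shorthand for 7/5/3: the 3 is implied.
A third above D in this key is F#.
A fifth above D in this key is A.
A seventh above D in this key is C#.
Together with the bass D, this spells D major seventh in root position.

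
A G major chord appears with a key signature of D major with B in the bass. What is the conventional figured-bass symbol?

6

B is the third of G major, so the chord is in first inversion.
A triad in first inversion is figured 6/3, conventionally abbreviated 6.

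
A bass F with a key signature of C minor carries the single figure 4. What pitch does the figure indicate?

Bb

Counting 3 letter steps above F lands on B; in C minor, that letter is Bb.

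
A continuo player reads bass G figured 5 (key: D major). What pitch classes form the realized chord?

The written figures 5 are shorthand for 5/3: the 3 is implied.
A third above G in this key is B.
A fifth above G in this key is D.
Together with the bass G, this spells G major in root position.

G, B, D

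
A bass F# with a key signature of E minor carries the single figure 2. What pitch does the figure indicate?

G

Counting 1 letter step above F# lands on G; in E minor, that letter is G.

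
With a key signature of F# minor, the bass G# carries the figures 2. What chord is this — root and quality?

The figures 2 indicate a seventh chord in third inversion.
In third inversion the root lies a second above the bass: a second above G# in F# minor is A.
The chord tones are G#, A, C#, E, giving A major seventh.

A major seventh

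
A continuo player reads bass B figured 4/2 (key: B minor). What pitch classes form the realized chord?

B, C#, E, G

The written figures 4/2 are shorthand for 6/4/2: the 6 is implied.
A second above B in this key is C#.
A fourth above B in this key is E.
A sixth above B in this key is G.
Together with the bass B, this spells C# half-diminished seventh in third inversion.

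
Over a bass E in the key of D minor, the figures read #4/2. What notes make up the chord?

The written figures #4/2 are shorthand for 6/4/2: the 6 is implied.
A second above E in this key is F.
A fourth above E in this key is A, raised to A# by the sharp.
A sixth above E in this key is C.

E, F, A#, C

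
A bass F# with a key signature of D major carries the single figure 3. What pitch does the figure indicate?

Counting 2 letter steps above F# lands on A; in D major, that letter is A.

A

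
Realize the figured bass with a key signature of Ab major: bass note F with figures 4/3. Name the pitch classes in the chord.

The written figures 4/3 are shorthand for 6/4/3: the 6 is implied.
A third above F in this key is Ab.
A fourth above F in this key is Bb.
A sixth above F in this key is Db.
Together with the bass F, this spells Bb minor seventh in second inversion.

F, Ab, Bb, Db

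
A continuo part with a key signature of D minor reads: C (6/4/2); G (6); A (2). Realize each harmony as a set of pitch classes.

C (6/4/2): C, D, F, A.
G (6/3): G, Bb, E.
A (6/4/2): A, Bb, D, F.

C, D, F, A | G, Bb, E | A, Bb, D, F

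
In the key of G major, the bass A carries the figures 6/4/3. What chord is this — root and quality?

The figures 6/4/3 indicate a seventh chord in second inversion.
In second inversion the root lies a fourth above the bass: a fourth above A in G major is D.
The chord tones are A, C, D, F#, giving D dominant seventh.

D dominant seventh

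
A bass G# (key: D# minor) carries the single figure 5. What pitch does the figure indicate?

Counting 4 letter steps above G# lands on D; in D# minor, that letter is D#.

D#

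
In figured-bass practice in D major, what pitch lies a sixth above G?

Counting 5 letter steps above G lands on E; in D major, that letter is E.

E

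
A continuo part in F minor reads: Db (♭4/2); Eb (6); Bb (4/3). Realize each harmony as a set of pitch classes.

Db (6/b4/2): Db, Eb, Gb, Bb.
Eb (6/3): Eb, G, C.
Bb (6/4/3): Bb, Db, Eb, G.

Db, Eb, Gb, Bb | Eb, G, C | Bb, Db, Eb, G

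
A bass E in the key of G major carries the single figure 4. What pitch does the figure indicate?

A

Counting 3 letter steps above E lands on A; in G major, that letter is A.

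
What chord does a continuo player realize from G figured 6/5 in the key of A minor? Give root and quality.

The figures 6/5 indicate a seventh chord in first inversion.
In first inversion the root lies a sixth above the bass: a sixth above G in A minor is E.
The chord tones are G, B, D, E, giving E minor seventh.

E minor seventh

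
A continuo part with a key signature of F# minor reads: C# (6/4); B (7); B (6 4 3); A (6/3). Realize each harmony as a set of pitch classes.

C# (6/4): C#, F#, A.
B (7/5/3): B, D, F#, A.
B (6/4/3): B, D, E, G#.
A (6/3): A, C#, F#.

C#, F#, A | B, D, F#, A | B, D, E, G# | A, C#, F#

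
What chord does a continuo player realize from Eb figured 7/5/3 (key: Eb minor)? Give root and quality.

The figures 7/5/3 indicate a seventh chord in root position.
In root position the bass is the root, so the root is Eb.
The chord tones are Eb, Gb, Bb, Db, giving Eb minor seventh.

Eb minor seventh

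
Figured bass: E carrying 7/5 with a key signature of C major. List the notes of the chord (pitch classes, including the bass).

E, G, B, D

The written figures 7/5 are shorthand for 7/5/3: the 3 is implied.
A third above E in this key is G.
A fifth above E in this key is B.
A seventh above E in this key is D.
Together with the bass E, this spells E minor seventh in root position.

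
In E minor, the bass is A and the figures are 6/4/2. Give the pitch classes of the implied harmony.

A second above A in this key is B.
A fourth above A in this key is D.
A sixth above A in this key is F#.
Together with the bass A, this spells B minor seventh in third inversion.

A, B, D, F#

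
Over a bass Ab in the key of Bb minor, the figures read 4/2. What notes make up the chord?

Ab, Bb, Db, F

The written figures 4/2 are shorthand for 6/4/2: the 6 is implied.
A second above Ab in this key is Bb.
A fourth above Ab in this key is Db.
A sixth above Ab in this key is F.
Together with the bass Ab, this spells Bb minor seventh in third inversion.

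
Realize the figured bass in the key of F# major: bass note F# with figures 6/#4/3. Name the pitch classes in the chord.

F#, A#, B#, D#

A third above F# in this key is A#.
A fourth above F# in this key is B, raised to B# by the sharp.
A sixth above F# in this key is D#.
Together with the bass F#, this spells B# half-diminished seventh in second inversion.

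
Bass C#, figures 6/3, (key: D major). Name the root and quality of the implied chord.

The figures 6/3 indicate a triad in first inversion.
In first inversion the root lies a sixth above the bass: a sixth above C# in D major is A.
The chord tones are C#, E, A, giving A major.

A major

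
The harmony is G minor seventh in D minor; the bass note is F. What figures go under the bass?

F is the seventh of G minor seventh, so the chord is in third inversion.
A seventh chord in third inversion is figured 6/4/2, conventionally abbreviated 4/2.

4/2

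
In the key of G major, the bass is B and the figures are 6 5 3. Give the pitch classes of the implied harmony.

B, D, F#, G

A third above B in this key is D.
A fifth above B in this key is F#.
A sixth above B in this key is G.
Together with the bass B, this spells G major seventh in first inversion.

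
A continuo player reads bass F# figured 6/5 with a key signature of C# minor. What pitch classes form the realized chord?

F#, A, C#, D#

The written figures 6/5 are shorthand for 6/5/3: the 3 is implied.
A third above F# in this key is A.
A fifth above F# in this key is C#.
A sixth above F# in this key is D#.
Together with the bass F#, this spells D# half-diminished seventh in first inversion.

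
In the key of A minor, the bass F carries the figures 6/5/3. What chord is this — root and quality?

The figures 6/5/3 indicate a seventh chord in first inversion.
In first inversion the root lies a sixth above the bass: a sixth above F in A minor is D.
The chord tones are F, A, C, D, giving D minor seventh.

D minor seventh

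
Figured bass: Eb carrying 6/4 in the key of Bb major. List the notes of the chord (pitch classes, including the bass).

Eb, A, C

A fourth above Eb in this key is A.
A sixth above Eb in this key is C.
Together with the bass Eb, this spells A diminished in second inversion.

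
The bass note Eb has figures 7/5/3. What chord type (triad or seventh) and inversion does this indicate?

Intervals of 7/5/3 above the bass form a seventh chord; the bass is the root, so this is root position.

seventh chord, root position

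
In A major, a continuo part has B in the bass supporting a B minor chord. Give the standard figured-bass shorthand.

no figures

B is the root of B minor, so the chord is in root position.
A triad in root position is figured 5/3, conventionally abbreviated (no figures — root-position triad).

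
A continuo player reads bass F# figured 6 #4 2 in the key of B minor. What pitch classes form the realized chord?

F#, G, B#, D

A second above F# in this key is G.
A fourth above F# in this key is B, raised to B# by the sharp.
A sixth above F# in this key is D.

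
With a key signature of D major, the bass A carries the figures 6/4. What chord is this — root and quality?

The figures 6/4 indicate a triad in second inversion.
In second inversion the root lies a fourth above the bass: a fourth above A in D major is D.
The chord tones are A, D, F#, giving D major.

D major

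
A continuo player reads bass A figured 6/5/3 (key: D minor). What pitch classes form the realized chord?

A third above A in this key is C.
A fifth above A in this key is E.
A sixth above A in this key is F.
Together with the bass A, this spells F major seventh in first inversion.

A, C, E, F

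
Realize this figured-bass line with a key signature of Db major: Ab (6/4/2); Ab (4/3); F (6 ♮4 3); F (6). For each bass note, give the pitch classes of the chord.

Ab (6/4/2): Ab, Bb, Db, F.
Ab (6/4/3): Ab, C, Db, F.
F (6/♮4/3): F, Ab, B, Db.
F (6/3): F, Ab, Db.

Ab, Bb, Db, F | Ab, C, Db, F | F, Ab, B, Db | F, Ab, Db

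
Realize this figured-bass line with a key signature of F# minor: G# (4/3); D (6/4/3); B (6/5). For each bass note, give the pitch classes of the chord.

G#, B, C#, E | D, F#, G#, B | B, D, F#, G#

G# (6/4/3): G#, B, C#, E.
D (6/4/3): D, F#, G#, B.
B (6/5/3): B, D, F#, G#.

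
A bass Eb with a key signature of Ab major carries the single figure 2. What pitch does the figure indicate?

Counting 1 letter step above Eb lands on F; in Ab major, that letter is F.

F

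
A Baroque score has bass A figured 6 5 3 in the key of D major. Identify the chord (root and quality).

The figures 6 5 3 indicate a seventh chord in first inversion.
In first inversion the root lies a sixth above the bass: a sixth above A in D major is F#.
The chord tones are A, C#, E, F#, giving F# minor seventh.

F# minor seventh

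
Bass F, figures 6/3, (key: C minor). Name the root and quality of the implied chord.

The figures 6/3 indicate a triad in first inversion.
In first inversion the root lies a sixth above the bass: a sixth above F in C minor is D.
The chord tones are F, Ab, D, giving D diminished.

D diminished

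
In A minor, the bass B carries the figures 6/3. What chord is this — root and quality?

The figures 6/3 indicate a triad in first inversion.
In first inversion the root lies a sixth above the bass: a sixth above B in A minor is G.
The chord tones are B, D, G, giving G major.

G major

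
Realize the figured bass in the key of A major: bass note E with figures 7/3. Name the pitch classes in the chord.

E, G#, B, D

The written figures 7/3 are shorthand for 7/5/3: the 5 is implied.
A third above E in this key is G#.
A fifth above E in this key is B.
A seventh above E in this key is D.
Together with the bass E, this spells E dominant seventh in root position.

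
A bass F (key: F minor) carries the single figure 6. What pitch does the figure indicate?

Db

Counting 5 letter steps above F lands on D; in F minor, that letter is Db.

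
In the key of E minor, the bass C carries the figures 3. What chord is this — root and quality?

The figures 3 indicate a triad in root position.
In root position the bass is the root, so the root is C.
The chord tones are C, E, G, giving C major.

C major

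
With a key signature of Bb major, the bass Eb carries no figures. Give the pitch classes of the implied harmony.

An unfigured bass implies 5/3.
A third above Eb in this key is G.
A fifth above Eb in this key is Bb.
Together with the bass Eb, this spells Eb major in root position.

Eb, G, Bb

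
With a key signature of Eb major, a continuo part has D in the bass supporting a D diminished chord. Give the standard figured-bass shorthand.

no figures

D is the root of D diminished, so the chord is in root position.
A triad in root position is figured 5/3, conventionally abbreviated (no figures — root-position triad).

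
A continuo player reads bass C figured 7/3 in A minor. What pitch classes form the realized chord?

The written figures 7/3 are shorthand for 7/5/3: the 5 is implied.
A third above C in this key is E.
A fifth above C in this key is G.
A seventh above C in this key is B.
Together with the bass C, this spells C major seventh in root position.

C, E, G, B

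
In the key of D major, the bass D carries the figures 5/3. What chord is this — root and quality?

The figures 5/3 indicate a triad in root position.
In root position the bass is the root, so the root is D.
The chord tones are D, F#, A, giving D major.

D major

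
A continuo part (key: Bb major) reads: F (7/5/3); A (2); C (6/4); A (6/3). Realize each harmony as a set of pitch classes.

F (7/5/3): F, A, C, Eb.
A (6/4/2): A, Bb, D, F.
C (6/4): C, F, A.
A (6/3): A, C, F.

F, A, C, Eb | A, Bb, D, F | C, F, A | A, C, F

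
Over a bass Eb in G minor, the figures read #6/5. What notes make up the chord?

The written figures #6/5 are shorthand for 6/5/3: the 3 is implied.
A third above Eb in this key is G.
A fifth above Eb in this key is Bb.
A sixth above Eb in this key is C, raised to C# by the sharp.

Eb, G, Bb, C#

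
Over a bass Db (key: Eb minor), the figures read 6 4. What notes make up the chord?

Db, Gb, Bb

A fourth above Db in this key is Gb.
A sixth above Db in this key is Bb.
Together with the bass Db, this spells Gb major in second inversion.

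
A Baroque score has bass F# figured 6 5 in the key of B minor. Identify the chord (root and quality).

The figures 6 5 indicate a seventh chord in first inversion.
In first inversion the root lies a sixth above the bass: a sixth above F# in B minor is D.
The chord tones are F#, A, C#, D, giving D major seventh.

D major seventh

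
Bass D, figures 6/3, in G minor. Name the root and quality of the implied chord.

The figures 6/3 indicate a triad in first inversion.
In first inversion the root lies a sixth above the bass: a sixth above D in G minor is Bb.
The chord tones are D, F, Bb, giving Bb major.

Bb major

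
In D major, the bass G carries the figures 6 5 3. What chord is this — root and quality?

E minor seventh

The figures 6 5 3 indicate a seventh chord in first inversion.
In first inversion the root lies a sixth above the bass: a sixth above G in D major is E.
The chord tones are G, B, D, E, giving E minor seventh.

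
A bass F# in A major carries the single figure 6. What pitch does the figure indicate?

Counting 5 letter steps above F# lands on D; in A major, that letter is D.

D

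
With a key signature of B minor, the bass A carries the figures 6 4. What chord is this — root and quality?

The figures 6 4 indicate a triad in second inversion.
In second inversion the root lies a fourth above the bass: a fourth above A in B minor is D.
The chord tones are A, D, F#, giving D major.

D major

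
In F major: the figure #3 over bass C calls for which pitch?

E#

Counting 2 letter steps above C lands on E; in F major, that letter is E.
The #3 figure raises it a semitone, giving E#.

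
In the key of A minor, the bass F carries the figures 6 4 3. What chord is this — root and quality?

The figures 6 4 3 indicate a seventh chord in second inversion.
In second inversion the root lies a fourth above the bass: a fourth above F in A minor is B.
The chord tones are F, A, B, D, giving B half-diminished seventh.

B half-diminished seventh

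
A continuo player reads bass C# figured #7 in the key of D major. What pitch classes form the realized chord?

The written figures #7 are shorthand for 7/5/3: the 5/3 are implied.
A third above C# in this key is E.
A fifth above C# in this key is G.
A seventh above C# in this key is B, raised to B# by the sharp.

C#, E, G, B#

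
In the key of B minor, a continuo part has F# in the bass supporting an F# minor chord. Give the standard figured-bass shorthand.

F# is the root of F# minor, so the chord is in root position.
A triad in root position is figured 5/3, conventionally abbreviated (no figures — root-position triad).

no figures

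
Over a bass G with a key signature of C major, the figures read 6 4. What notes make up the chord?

G, C, E

A fourth above G in this key is C.
A sixth above G in this key is E.
Together with the bass G, this spells C major in second inversion.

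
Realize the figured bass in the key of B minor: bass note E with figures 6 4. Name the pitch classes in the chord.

A fourth above E in this key is A.
A sixth above E in this key is C#.
Together with the bass E, this spells A major in second inversion.

E, A, C#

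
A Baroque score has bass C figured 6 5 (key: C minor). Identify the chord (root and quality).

The figures 6 5 indicate a seventh chord in first inversion.
In first inversion the root lies a sixth above the bass: a sixth above C in C minor is Ab.
The chord tones are C, Eb, G, Ab, giving Ab major seventh.

Ab major seventh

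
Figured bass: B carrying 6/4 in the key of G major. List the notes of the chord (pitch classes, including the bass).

A fourth above B in this key is E.
A sixth above B in this key is G.
Together with the bass B, this spells E minor in second inversion.

B, E, G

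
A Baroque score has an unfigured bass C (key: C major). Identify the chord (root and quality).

C major

An unfigured bass indicates a triad in root position.
In root position the bass is the root, so the root is C.
The chord tones are C, E, G, giving C major.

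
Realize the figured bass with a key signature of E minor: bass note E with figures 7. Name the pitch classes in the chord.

The written figures 7 are shorthand for 7/5/3: the 5/3 are implied.
A third above E in this key is G.
A fifth above E in this key is B.
A seventh above E in this key is D.
Together with the bass E, this spells E minor seventh in root position.

E, G, B, D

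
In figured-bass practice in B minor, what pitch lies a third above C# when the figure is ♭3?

Eb

Counting 2 letter steps above C# lands on E; in B minor, that letter is E.
The b3 figure lowers it a semitone, giving Eb.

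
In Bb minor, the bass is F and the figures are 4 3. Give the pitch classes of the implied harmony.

F, Ab, Bb, Db

The written figures 4 3 are shorthand for 6/4/3: the 6 is implied.
A third above F in this key is Ab.
A fourth above F in this key is Bb.
A sixth above F in this key is Db.
Together with the bass F, this spells Bb minor seventh in second inversion.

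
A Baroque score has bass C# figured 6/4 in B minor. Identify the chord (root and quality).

The figures 6/4 indicate a triad in second inversion.
In second inversion the root lies a fourth above the bass: a fourth above C# in B minor is F#.
The chord tones are C#, F#, A, giving F# minor.

F# minor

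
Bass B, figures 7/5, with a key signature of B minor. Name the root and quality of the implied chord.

B minor seventh

The figures 7/5 indicate a seventh chord in root position.
In root position the bass is the root, so the root is B.
The chord tones are B, D, F#, A, giving B minor seventh.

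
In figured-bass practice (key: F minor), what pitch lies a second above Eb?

F

Counting 1 letter step above Eb lands on F; in F minor, that letter is F.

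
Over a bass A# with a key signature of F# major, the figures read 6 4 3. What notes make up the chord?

A#, C#, D#, F#

A third above A# in this key is C#.
A fourth above A# in this key is D#.
A sixth above A# in this key is F#.
Together with the bass A#, this spells D# minor seventh in second inversion.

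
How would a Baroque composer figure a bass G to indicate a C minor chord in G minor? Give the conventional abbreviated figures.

G is the fifth of C minor, so the chord is in second inversion.
A triad in second inversion is figured 6/4, conventionally abbreviated 6/4.

6/4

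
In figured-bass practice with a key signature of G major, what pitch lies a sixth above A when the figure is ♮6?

Counting 5 letter steps above A lands on F; in G major, that letter is F#.
The ♮6 figure makes it natural, giving F.

F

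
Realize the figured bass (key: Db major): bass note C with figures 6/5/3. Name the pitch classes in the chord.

A third above C in this key is Eb.
A fifth above C in this key is Gb.
A sixth above C in this key is Ab.
Together with the bass C, this spells Ab dominant seventh in first inversion.

C, Eb, Gb, Ab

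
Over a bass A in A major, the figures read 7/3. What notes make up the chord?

The written figures 7/3 are shorthand for 7/5/3: the 5 is implied.
A third above A in this key is C#.
A fifth above A in this key is E.
A seventh above A in this key is G#.
Together with the bass A, this spells A major seventh in root position.

A, C#, E, G#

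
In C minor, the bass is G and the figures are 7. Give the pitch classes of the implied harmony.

G, Bb, D, F

The written figures 7 are shorthand for 7/5/3: the 5/3 are implied.
A third above G in this key is Bb.
A fifth above G in this key is D.
A seventh above G in this key is F.
Together with the bass G, this spells G minor seventh in root position.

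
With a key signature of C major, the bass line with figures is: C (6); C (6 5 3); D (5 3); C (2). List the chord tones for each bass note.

C (6/3): C, E, A.
C (6/5/3): C, E, G, A.
D (5/3): D, F, A.
C (6/4/2): C, D, F, A.

C, E, A | C, E, G, A | D, F, A | C, D, F, A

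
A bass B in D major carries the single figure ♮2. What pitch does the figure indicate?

C

Counting 1 letter step above B lands on C; in D major, that letter is C#.
The ♮2 figure makes it natural, giving C.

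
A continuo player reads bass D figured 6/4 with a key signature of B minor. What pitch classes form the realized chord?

D, G, B

A fourth above D in this key is G.
A sixth above D in this key is B.
Together with the bass D, this spells G major in second inversion.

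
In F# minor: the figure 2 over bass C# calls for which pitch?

D

Counting 1 letter step above C# lands on D; in F# minor, that letter is D.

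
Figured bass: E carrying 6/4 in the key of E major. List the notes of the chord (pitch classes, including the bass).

E, A, C#

A fourth above E in this key is A.
A sixth above E in this key is C#.
Together with the bass E, this spells A major in second inversion.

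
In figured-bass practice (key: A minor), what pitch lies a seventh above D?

C

Counting 6 letter steps above D lands on C; in A minor, that letter is C.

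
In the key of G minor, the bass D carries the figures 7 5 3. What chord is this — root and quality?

D minor seventh

The figures 7 5 3 indicate a seventh chord in root position.
In root position the bass is the root, so the root is D.
The chord tones are D, F, A, C, giving D minor seventh.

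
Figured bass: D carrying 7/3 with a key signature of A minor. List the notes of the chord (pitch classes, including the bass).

D, F, A, C

The written figures 7/3 are shorthand for 7/5/3: the 5 is implied.
A third above D in this key is F.
A fifth above D in this key is A.
A seventh above D in this key is C.
Together with the bass D, this spells D minor seventh in root position.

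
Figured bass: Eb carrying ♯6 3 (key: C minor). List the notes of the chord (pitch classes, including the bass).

Eb, G, C#

A third above Eb in this key is G.
A sixth above Eb in this key is C, raised to C# by the sharp.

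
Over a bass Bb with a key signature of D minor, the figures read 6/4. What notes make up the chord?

A fourth above Bb in this key is E.
A sixth above Bb in this key is G.
Together with the bass Bb, this spells E diminished in second inversion.

Bb, E, G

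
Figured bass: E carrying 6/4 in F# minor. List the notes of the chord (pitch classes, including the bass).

E, A, C#

A fourth above E in this key is A.
A sixth above E in this key is C#.
Together with the bass E, this spells A major in second inversion.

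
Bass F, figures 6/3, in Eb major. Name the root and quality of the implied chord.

D diminished

The figures 6/3 indicate a triad in first inversion.
In first inversion the root lies a sixth above the bass: a sixth above F in Eb major is D.
The chord tones are F, Ab, D, giving D diminished.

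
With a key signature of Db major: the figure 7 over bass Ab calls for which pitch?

Counting 6 letter steps above Ab lands on G; in Db major, that letter is Gb.

Gb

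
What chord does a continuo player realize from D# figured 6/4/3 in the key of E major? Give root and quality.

G# minor seventh

The figures 6/4/3 indicate a seventh chord in second inversion.
In second inversion the root lies a fourth above the bass: a fourth above D# in E major is G#.
The chord tones are D#, F#, G#, B, giving G# minor seventh.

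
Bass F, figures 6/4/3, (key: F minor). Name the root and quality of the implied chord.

The figures 6/4/3 indicate a seventh chord in second inversion.
In second inversion the root lies a fourth above the bass: a fourth above F in F minor is Bb.
The chord tones are F, Ab, Bb, Db, giving Bb minor seventh.

Bb minor seventh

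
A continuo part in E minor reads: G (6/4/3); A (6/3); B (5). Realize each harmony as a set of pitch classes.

G, B, C, E | A, C, F# | B, D, F#

G (6/4/3): G, B, C, E.
A (6/3): A, C, F#.
B (5/3): B, D, F#.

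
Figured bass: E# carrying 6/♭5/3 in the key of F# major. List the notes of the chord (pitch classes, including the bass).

A third above E# in this key is G#.
A fifth above E# in this key is B, lowered to Bb by the flat.
A sixth above E# in this key is C#.

E#, G#, Bb, C#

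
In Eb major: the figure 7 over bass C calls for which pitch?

Counting 6 letter steps above C lands on B; in Eb major, that letter is Bb.

Bb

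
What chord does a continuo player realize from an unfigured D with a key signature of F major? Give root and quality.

An unfigured bass indicates a triad in root position.
In root position the bass is the root, so the root is D.
The chord tones are D, F, A, giving D minor.

D minor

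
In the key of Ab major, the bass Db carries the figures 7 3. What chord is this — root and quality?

The figures 7 3 indicate a seventh chord in root position.
In root position the bass is the root, so the root is Db.
The chord tones are Db, F, Ab, C, giving Db major seventh.

Db major seventh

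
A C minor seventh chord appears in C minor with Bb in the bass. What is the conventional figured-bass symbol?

4/2

Bb is the seventh of C minor seventh, so the chord is in third inversion.
A seventh chord in third inversion is figured 6/4/2, conventionally abbreviated 4/2.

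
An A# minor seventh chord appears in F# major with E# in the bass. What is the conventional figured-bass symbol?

E# is the fifth of A# minor seventh, so the chord is in second inversion.
A seventh chord in second inversion is figured 6/4/3, conventionally abbreviated 4/3.

4/3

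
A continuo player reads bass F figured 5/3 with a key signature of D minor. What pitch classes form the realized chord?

A third above F in this key is A.
A fifth above F in this key is C.
Together with the bass F, this spells F major in root position.

F, A, C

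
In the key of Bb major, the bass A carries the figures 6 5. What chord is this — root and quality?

The figures 6 5 indicate a seventh chord in first inversion.
In first inversion the root lies a sixth above the bass: a sixth above A in Bb major is F.
The chord tones are A, C, Eb, F, giving F dominant seventh.

F dominant seventh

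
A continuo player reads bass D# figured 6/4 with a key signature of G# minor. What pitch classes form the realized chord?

D#, G#, B

A fourth above D# in this key is G#.
A sixth above D# in this key is B.
Together with the bass D#, this spells G# minor in second inversion.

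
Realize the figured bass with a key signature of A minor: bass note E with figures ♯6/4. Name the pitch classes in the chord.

E, A, C#

A fourth above E in this key is A.
A sixth above E in this key is C, raised to C# by the sharp.
Together with the bass E, this spells A major in second inversion.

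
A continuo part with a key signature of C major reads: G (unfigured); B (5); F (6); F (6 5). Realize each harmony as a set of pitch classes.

G, B, D | B, D, F | F, A, D | F, A, C, D

G (5/3): G, B, D.
B (5/3): B, D, F.
F (6/3): F, A, D.
F (6/5/3): F, A, C, D.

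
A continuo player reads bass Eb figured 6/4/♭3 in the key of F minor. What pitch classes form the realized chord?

Eb, Gb, Ab, C

A third above Eb in this key is G, lowered to Gb by the flat.
A fourth above Eb in this key is Ab.
A sixth above Eb in this key is C.
Together with the bass Eb, this spells Ab dominant seventh in second inversion.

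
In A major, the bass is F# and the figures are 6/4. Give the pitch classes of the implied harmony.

F#, B, D

A fourth above F# in this key is B.
A sixth above F# in this key is D.
Together with the bass F#, this spells B minor in second inversion.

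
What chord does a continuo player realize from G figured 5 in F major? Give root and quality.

The figures 5 indicate a triad in root position.
In root position the bass is the root, so the root is G.
The chord tones are G, Bb, D, giving G minor.

G minor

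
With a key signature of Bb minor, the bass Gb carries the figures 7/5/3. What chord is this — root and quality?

The figures 7/5/3 indicate a seventh chord in root position.
In root position the bass is the root, so the root is Gb.
The chord tones are Gb, Bb, Db, F, giving Gb major seventh.

Gb major seventh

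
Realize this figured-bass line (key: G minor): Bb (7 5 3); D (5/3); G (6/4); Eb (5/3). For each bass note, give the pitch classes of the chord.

Bb (7/5/3): Bb, D, F, A.
D (5/3): D, F, A.
G (6/4): G, C, Eb.
Eb (5/3): Eb, G, Bb.

Bb, D, F, A | D, F, A | G, C, Eb | Eb, G, Bb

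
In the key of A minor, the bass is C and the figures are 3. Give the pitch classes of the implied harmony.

The written figures 3 are shorthand for 5/3: the 5 is implied.
A third above C in this key is E.
A fifth above C in this key is G.
Together with the bass C, this spells C major in root position.

C, E, G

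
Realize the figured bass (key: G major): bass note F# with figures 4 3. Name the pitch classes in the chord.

The written figures 4 3 are shorthand for 6/4/3: the 6 is implied.
A third above F# in this key is A.
A fourth above F# in this key is B.
A sixth above F# in this key is D.
Together with the bass F#, this spells B minor seventh in second inversion.

F#, A, B, D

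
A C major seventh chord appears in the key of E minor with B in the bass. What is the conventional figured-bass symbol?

B is the seventh of C major seventh, so the chord is in third inversion.
A seventh chord in third inversion is figured 6/4/2, conventionally abbreviated 4/2.

4/2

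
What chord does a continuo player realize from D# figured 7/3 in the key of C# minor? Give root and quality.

D# half-diminished seventh

The figures 7/3 indicate a seventh chord in root position.
In root position the bass is the root, so the root is D#.
The chord tones are D#, F#, A, C#, giving D# half-diminished seventh.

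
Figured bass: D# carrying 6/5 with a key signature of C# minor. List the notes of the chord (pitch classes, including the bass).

D#, F#, A, B

The written figures 6/5 are shorthand for 6/5/3: the 3 is implied.
A third above D# in this key is F#.
A fifth above D# in this key is A.
A sixth above D# in this key is B.
Together with the bass D#, this spells B dominant seventh in first inversion.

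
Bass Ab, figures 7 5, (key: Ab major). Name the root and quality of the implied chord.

The figures 7 5 indicate a seventh chord in root position.
In root position the bass is the root, so the root is Ab.
The chord tones are Ab, C, Eb, G, giving Ab major seventh.

Ab major seventh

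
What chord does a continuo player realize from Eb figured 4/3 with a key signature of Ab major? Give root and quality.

Ab major seventh

The figures 4/3 indicate a seventh chord in second inversion.
In second inversion the root lies a fourth above the bass: a fourth above Eb in Ab major is Ab.
The chord tones are Eb, G, Ab, C, giving Ab major seventh.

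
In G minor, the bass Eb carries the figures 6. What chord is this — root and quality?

The figures 6 indicate a triad in first inversion.
In first inversion the root lies a sixth above the bass: a sixth above Eb in G minor is C.
The chord tones are Eb, G, C, giving C minor.

C minor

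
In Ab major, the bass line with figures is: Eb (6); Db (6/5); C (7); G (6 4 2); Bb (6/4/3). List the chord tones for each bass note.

Eb, G, C | Db, F, Ab, Bb | C, Eb, G, Bb | G, Ab, C, Eb | Bb, Db, Eb, G

Eb (6/3): Eb, G, C.
Db (6/5/3): Db, F, Ab, Bb.
C (7/5/3): C, Eb, G, Bb.
G (6/4/2): G, Ab, C, Eb.
Bb (6/4/3): Bb, Db, Eb, G.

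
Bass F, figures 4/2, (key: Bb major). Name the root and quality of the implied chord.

The figures 4/2 indicate a seventh chord in third inversion.
In third inversion the root lies a second above the bass: a second above F in Bb major is G.
The chord tones are F, G, Bb, D, giving G minor seventh.

G minor seventh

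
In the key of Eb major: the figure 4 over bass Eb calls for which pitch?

Ab

Counting 3 letter steps above Eb lands on A; in Eb major, that letter is Ab.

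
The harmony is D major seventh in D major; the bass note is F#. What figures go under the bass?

6/5

F# is the third of D major seventh, so the chord is in first inversion.
A seventh chord in first inversion is figured 6/5/3, conventionally abbreviated 6/5.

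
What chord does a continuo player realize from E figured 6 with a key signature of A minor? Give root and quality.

C major

The figures 6 indicate a triad in first inversion.
In first inversion the root lies a sixth above the bass: a sixth above E in A minor is C.
The chord tones are E, G, C, giving C major.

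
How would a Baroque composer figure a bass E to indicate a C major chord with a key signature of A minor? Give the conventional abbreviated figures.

6

E is the third of C major, so the chord is in first inversion.
A triad in first inversion is figured 6/3, conventionally abbreviated 6.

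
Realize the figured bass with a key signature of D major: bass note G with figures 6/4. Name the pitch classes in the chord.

A fourth above G in this key is C#.
A sixth above G in this key is E.
Together with the bass G, this spells C# diminished in second inversion.

G, C#, E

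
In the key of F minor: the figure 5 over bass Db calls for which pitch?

Counting 4 letter steps above Db lands on A; in F minor, that letter is Ab.

Ab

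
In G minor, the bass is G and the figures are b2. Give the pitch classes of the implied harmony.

The written figures b2 are shorthand for 6/4/2: the 6/4 are implied.
A second above G in this key is A, lowered to Ab by the flat.
A fourth above G in this key is C.
A sixth above G in this key is Eb.
Together with the bass G, this spells Ab major seventh in third inversion.

G, Ab, C, Eb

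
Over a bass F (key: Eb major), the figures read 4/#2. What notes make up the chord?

The written figures 4/#2 are shorthand for 6/4/2: the 6 is implied.
A second above F in this key is G, raised to G# by the sharp.
A fourth above F in this key is Bb.
A sixth above F in this key is D.

F, G#, Bb, D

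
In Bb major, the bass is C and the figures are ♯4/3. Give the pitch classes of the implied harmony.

C, Eb, F#, A

The written figures ♯4/3 are shorthand for 6/4/3: the 6 is implied.
A third above C in this key is Eb.
A fourth above C in this key is F, raised to F# by the sharp.
A sixth above C in this key is A.
Together with the bass C, this spells F# diminished seventh in second inversion.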